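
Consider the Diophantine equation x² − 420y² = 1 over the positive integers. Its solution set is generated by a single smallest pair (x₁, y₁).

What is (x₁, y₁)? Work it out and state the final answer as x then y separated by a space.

√420 → a₀=20, period (2,40); ℓ=2 even so k=1
step 0: (20, 1)  from 20·(1,0) + (0,1)
step 1: (41, 2)  from 2·(20,1) + (1,0)
(x₁, y₁) = (41, 2);  41² − 420·2² = 1 ✓

41 2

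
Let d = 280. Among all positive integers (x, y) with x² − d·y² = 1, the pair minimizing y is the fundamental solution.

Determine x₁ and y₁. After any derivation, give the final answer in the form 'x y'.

√280 = [16; 1,2,1,2,1,32, …], period ℓ=6 (even) → k=5
i=0: a=16 ⇒ p=16, q=1
…
i=4: a=2 ⇒ p=184, q=11
i=5: a=1 ⇒ p=251, q=15
fundamental: x₁=251, y₁=15  (since 63001 − 280·225 = 1)

251 15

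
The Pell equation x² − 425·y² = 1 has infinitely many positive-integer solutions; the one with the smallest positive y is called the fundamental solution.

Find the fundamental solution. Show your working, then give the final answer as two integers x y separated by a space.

143649 6968

√425 → a₀=20, period (1,1,1,1,1,1,40); ℓ=7 odd so k=13
a_0=20:  p_0=20·1+0=20,  q_0=20·0+1=1
…
a_3=1:  p_3=1·41+21=62,  q_3=1·2+1=3
…
a_5=1:  p_5=1·103+62=165,  q_5=1·5+3=8
…
a_7=40:  p_7=40·268+165=10885,  q_7=40·13+8=528
a_8=1:  p_8=1·10885+268=11153,  q_8=1·528+13=541
a_9=1:  p_9=1·11153+10885=22038,  q_9=1·541+528=1069
…
a_12=1:  p_12=1·55229+33191=88420,  q_12=1·2679+1610=4289
a_13=1:  p_13=1·88420+55229=143649,  q_13=1·4289+2679=6968
(x₁, y₁) = (143649, 6968);  143649² − 425·6968² = 1 ✓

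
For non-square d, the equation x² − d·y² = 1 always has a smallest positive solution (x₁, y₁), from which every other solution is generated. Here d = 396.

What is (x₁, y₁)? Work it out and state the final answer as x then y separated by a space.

199 10

[19; 1,8,1,38] for √396; ℓ=4 ⇒ convergent index 3
k=0  a_k=19  p_k/q_k = 19/1
…
k=2  a_k=8  p_k/q_k = 179/9
k=3  a_k=1  p_k/q_k = 199/10
→ (199, 10).  Check: 199²=39601, 396·10²=39600, difference 1.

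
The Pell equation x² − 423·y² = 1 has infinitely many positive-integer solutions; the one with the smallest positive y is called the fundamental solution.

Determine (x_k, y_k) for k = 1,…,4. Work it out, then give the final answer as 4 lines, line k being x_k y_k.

√423 → a₀=20, period (1,1,3,4,3,1,1,40); ℓ=8 even so k=7
i=0: a=20 ⇒ p=20, q=1
…
i=2: a=1 ⇒ p=41, q=2
…
i=5: a=3 ⇒ p=1995, q=97
i=6: a=1 ⇒ p=2612, q=127
i=7: a=1 ⇒ p=4607, q=224
fundamental: x₁=4607, y₁=224  (since 21224449 − 423·50176 = 1)
n=2: (4607,224)∘(4607,224) = (4607·4607+423·224·224, 4607·224+224·4607) = (42448897,2063936)
n=3: (42448897,2063936)∘(4607,224) = (4607·42448897+423·224·2063936, 4607·2063936+224·42448897) = (391124132351,19017106080)
n=4: (391124132351,19017106080)∘(4607,224) = (4607·391124132351+423·224·19017106080, 4607·19017106080+224·391124132351) = (3603817713033217,175223613357184)

4607 224
42448897 2063936
391124132351 19017106080
3603817713033217 175223613357184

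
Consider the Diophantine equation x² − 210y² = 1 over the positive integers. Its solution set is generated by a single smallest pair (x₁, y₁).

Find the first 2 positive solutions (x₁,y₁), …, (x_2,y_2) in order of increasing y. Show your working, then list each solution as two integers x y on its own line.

29 2
1681 116

√210 = [14; 2,28, …], period ℓ=2 (even) → k=1
a_0=14:  p_0=14·1+0=14,  q_0=14·0+1=1
a_1=2:  p_1=2·14+1=29,  q_1=2·1+0=2
(x₁, y₁) = (29, 2);  29² − 210·2² = 1 ✓
n=2: (29,2)∘(29,2) = (29·29+210·2·2, 29·2+2·29) = (1681,116)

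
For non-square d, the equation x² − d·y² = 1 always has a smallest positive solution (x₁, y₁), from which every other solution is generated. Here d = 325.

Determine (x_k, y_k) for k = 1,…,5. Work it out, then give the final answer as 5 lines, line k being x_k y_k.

649 36
842401 46728
1093435849 60652908
1419278889601 78727427856
1842222905266249 102188140704180

√325 = [18; 36, …], period ℓ=1 (odd) → k=1
i=0: a=18 ⇒ p=18, q=1
i=1: a=36 ⇒ p=649, q=36
fundamental: x₁=649, y₁=36  (since 421201 − 325·1296 = 1)
n=2: (649,36)∘(649,36) = (649·649+325·36·36, 649·36+36·649) = (842401,46728)
n=3: (842401,46728)∘(649,36) = (649·842401+325·36·46728, 649·46728+36·842401) = (1093435849,60652908)
n=4: (1093435849,60652908)∘(649,36) = (649·1093435849+325·36·60652908, 649·60652908+36·1093435849) = (1419278889601,78727427856)
n=5: (1419278889601,78727427856)∘(649,36) = (649·1419278889601+325·36·78727427856, 649·78727427856+36·1419278889601) = (1842222905266249,102188140704180)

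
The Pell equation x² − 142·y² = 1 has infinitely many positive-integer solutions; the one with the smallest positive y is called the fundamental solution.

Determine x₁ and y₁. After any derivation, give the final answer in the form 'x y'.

√142 → a₀=11, period (1,10,1,22); ℓ=4 even so k=3
i=0: a=11 ⇒ p=11, q=1
…
i=2: a=10 ⇒ p=131, q=11
i=3: a=1 ⇒ p=143, q=12
fundamental: x₁=143, y₁=12  (since 20449 − 142·144 = 1)

143 12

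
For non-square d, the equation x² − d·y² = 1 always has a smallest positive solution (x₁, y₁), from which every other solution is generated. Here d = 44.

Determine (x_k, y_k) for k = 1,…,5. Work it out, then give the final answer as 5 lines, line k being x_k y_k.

√44 → a₀=6, period (1,1,1,2,1,1,1,12); ℓ=8 even so k=7
k=0  a_k=6  p_k/q_k = 6/1
k=1  a_k=1  p_k/q_k = 7/1
k=2  a_k=1  p_k/q_k = 13/2
k=3  a_k=1  p_k/q_k = 20/3
k=4  a_k=2  p_k/q_k = 53/8
k=5  a_k=1  p_k/q_k = 73/11
k=6  a_k=1  p_k/q_k = 126/19
k=7  a_k=1  p_k/q_k = 199/30
(x₁, y₁) = (199, 30);  199² − 44·30² = 1 ✓
(x_2, y_2) = (199·199 + 44·30·30, 199·30 + 30·199) = (79201, 11940)
(x_3, y_3) = (199·79201 + 44·30·11940, 199·11940 + 30·79201) = (31521799, 4752090)
(x_4, y_4) = (199·31521799 + 44·30·4752090, 199·4752090 + 30·31521799) = (12545596801, 1891319880)
(x_5, y_5) = (199·12545596801 + 44·30·1891319880, 199·1891319880 + 30·12545596801) = (4993116004999, 752740560150)

199 30
79201 11940
31521799 4752090
12545596801 1891319880
4993116004999 752740560150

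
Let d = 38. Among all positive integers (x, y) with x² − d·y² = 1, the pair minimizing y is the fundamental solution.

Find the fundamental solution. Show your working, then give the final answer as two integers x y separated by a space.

√38 → a₀=6, period (6,12); ℓ=2 even so k=1
k=0  a_k=6  p_k/q_k = 6/1
k=1  a_k=6  p_k/q_k = 37/6
fundamental: x₁=37, y₁=6  (since 1369 − 38·36 = 1)

37 6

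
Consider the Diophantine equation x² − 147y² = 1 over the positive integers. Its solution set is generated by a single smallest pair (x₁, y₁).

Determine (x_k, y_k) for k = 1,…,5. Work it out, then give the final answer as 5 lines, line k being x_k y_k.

√147 → a₀=12, period (8,24); ℓ=2 even so k=1
i=0: a=12 ⇒ p=12, q=1
i=1: a=8 ⇒ p=97, q=8
(x₁, y₁) = (97, 8);  97² − 147·8² = 1 ✓
(97+8√147)^2 = 18817 + 1552√147
(97+8√147)^3 = 3650401 + 301080√147
(97+8√147)^4 = 708158977 + 58407968√147
(97+8√147)^5 = 137379191137 + 11330844712√147

97 8
18817 1552
3650401 301080
708158977 58407968
137379191137 11330844712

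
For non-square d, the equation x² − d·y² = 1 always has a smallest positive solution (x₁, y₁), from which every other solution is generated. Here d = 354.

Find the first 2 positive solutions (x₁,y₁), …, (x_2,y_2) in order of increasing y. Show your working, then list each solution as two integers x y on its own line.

258065 13716
133195088449 7079239080

d=354: √d = [18; 1,4,2,2,18,2,2,4,1,36] (ℓ=10, even), read p_9/q_9
k=0  a_k=18  p_k/q_k = 18/1
k=1  a_k=1  p_k/q_k = 19/1
…
k=4  a_k=2  p_k/q_k = 508/27
k=5  a_k=18  p_k/q_k = 9351/497
k=6  a_k=2  p_k/q_k = 19210/1021
k=7  a_k=2  p_k/q_k = 47771/2539
k=8  a_k=4  p_k/q_k = 210294/11177
k=9  a_k=1  p_k/q_k = 258065/13716
→ (258065, 13716).  Check: 258065²=66597544225, 354·13716²=66597544224, difference 1.
(258065+13716√354)^2 = 133195088449 + 7079239080√354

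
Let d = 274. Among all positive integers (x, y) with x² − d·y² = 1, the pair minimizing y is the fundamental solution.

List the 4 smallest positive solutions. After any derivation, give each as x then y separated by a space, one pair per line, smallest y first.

3959299 239190
31352097142801 1894049455620
248264653730785753699 14998216231173381570
1965907990503261255572251201 118764845051735182903983240

√274 = [16; 1,1,4,4,1,1,32, …], period ℓ=7 (odd) → k=13
i=0: a=16 ⇒ p=16, q=1
i=1: a=1 ⇒ p=17, q=1
i=2: a=1 ⇒ p=33, q=2
i=3: a=4 ⇒ p=149, q=9
i=4: a=4 ⇒ p=629, q=38
i=5: a=1 ⇒ p=778, q=47
i=6: a=1 ⇒ p=1407, q=85
i=7: a=32 ⇒ p=45802, q=2767
…
i=9: a=1 ⇒ p=93011, q=5619
i=10: a=4 ⇒ p=419253, q=25328
i=11: a=4 ⇒ p=1770023, q=106931
i=12: a=1 ⇒ p=2189276, q=132259
i=13: a=1 ⇒ p=3959299, q=239190
(x₁, y₁) = (3959299, 239190);  3959299² − 274·239190² = 1 ✓
(3959299+239190√274)^2 = 31352097142801 + 1894049455620√274
(3959299+239190√274)^3 = 248264653730785753699 + 14998216231173381570√274
(3959299+239190√274)^4 = 1965907990503261255572251201 + 118764845051735182903983240√274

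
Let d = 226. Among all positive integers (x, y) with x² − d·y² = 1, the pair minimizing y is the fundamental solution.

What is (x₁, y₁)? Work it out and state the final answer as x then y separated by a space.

d=226: √d = [15; 30] (ℓ=1, odd), read p_1/q_1
a_0=15:  p_0=15·1+0=15,  q_0=15·0+1=1
a_1=30:  p_1=30·15+1=451,  q_1=30·1+0=30
fundamental: x₁=451, y₁=30  (since 203401 − 226·900 = 1)

451 30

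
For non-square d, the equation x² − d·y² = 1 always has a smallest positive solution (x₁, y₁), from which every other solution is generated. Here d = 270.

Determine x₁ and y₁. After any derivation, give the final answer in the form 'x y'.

5291 322

d=270: √d = [16; 2,3,6,3,2,32] (ℓ=6, even), read p_5/q_5
a_0=16:  p_0=16·1+0=16,  q_0=16·0+1=1
a_1=2:  p_1=2·16+1=33,  q_1=2·1+0=2
…
a_3=6:  p_3=6·115+33=723,  q_3=6·7+2=44
a_4=3:  p_4=3·723+115=2284,  q_4=3·44+7=139
a_5=2:  p_5=2·2284+723=5291,  q_5=2·139+44=322
(x₁, y₁) = (5291, 322);  5291² − 270·322² = 1 ✓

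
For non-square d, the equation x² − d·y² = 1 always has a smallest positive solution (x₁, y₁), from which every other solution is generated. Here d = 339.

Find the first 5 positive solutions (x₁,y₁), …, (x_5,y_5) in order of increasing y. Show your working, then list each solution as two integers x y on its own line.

97970 5321
19196241799 1042596740
3761311617998090 204286405230279
736991398411349512801 40027878239778270520
144406094600958511920229850 7843062462097867920458521

√339 → a₀=18, period (2,2,2,1,17,1,2,2,2,36); ℓ=10 even so k=9
k=0  a_k=18  p_k/q_k = 18/1
…
k=3  a_k=2  p_k/q_k = 221/12
…
k=8  a_k=2  p_k/q_k = 40359/2192
k=9  a_k=2  p_k/q_k = 97970/5321
fundamental: x₁=97970, y₁=5321  (since 9598120900 − 339·28313041 = 1)
(x_2, y_2) = (97970·97970 + 339·5321·5321, 97970·5321 + 5321·97970) = (19196241799, 1042596740)
(x_3, y_3) = (97970·19196241799 + 339·5321·1042596740, 97970·1042596740 + 5321·19196241799) = (3761311617998090, 204286405230279)
(x_4, y_4) = (97970·3761311617998090 + 339·5321·204286405230279, 97970·204286405230279 + 5321·3761311617998090) = (736991398411349512801, 40027878239778270520)
(x_5, y_5) = (97970·736991398411349512801 + 339·5321·40027878239778270520, 97970·40027878239778270520 + 5321·736991398411349512801) = (144406094600958511920229850, 7843062462097867920458521)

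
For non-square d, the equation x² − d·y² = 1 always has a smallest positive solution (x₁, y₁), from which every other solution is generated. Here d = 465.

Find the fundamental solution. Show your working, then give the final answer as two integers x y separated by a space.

15871 736

√465 → a₀=21, period (1,1,3,2,2,2,3,1,1,42); ℓ=10 even so k=9
step 0: (21, 1)  from 21·(1,0) + (0,1)
…
step 2: (43, 2)  from 1·(22,1) + (21,1)
…
step 6: (2027, 94)  from 2·(841,39) + (345,16)
…
step 8: (8949, 415)  from 1·(6922,321) + (2027,94)
step 9: (15871, 736)  from 1·(8949,415) + (6922,321)
→ (15871, 736).  Check: 15871²=251888641, 465·736²=251888640, difference 1.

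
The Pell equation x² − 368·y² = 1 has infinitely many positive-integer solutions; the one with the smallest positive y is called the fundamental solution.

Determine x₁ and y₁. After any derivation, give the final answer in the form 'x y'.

1151 60

d=368: √d = [19; 5,2,5,38] (ℓ=4, even), read p_3/q_3
k=0  a_k=19  p_k/q_k = 19/1
k=1  a_k=5  p_k/q_k = 96/5
k=2  a_k=2  p_k/q_k = 211/11
k=3  a_k=5  p_k/q_k = 1151/60
(x₁, y₁) = (1151, 60);  1151² − 368·60² = 1 ✓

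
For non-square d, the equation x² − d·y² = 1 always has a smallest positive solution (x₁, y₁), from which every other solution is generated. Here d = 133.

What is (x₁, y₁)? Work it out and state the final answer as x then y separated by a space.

d=133: √d = [11; 1,1,7,5,1,…,1,1,22] (ℓ=16, even), read p_15/q_15
i=0: a=11 ⇒ p=11, q=1
i=1: a=1 ⇒ p=12, q=1
i=2: a=1 ⇒ p=23, q=2
i=3: a=7 ⇒ p=173, q=15
i=4: a=5 ⇒ p=888, q=77
i=5: a=1 ⇒ p=1061, q=92
i=6: a=1 ⇒ p=1949, q=169
…
i=11: a=1 ⇒ p=29927, q=2595
…
i=13: a=7 ⇒ p=1210008, q=104921
i=14: a=1 ⇒ p=1378591, q=119539
i=15: a=1 ⇒ p=2588599, q=224460
(x₁, y₁) = (2588599, 224460);  2588599² − 133·224460² = 1 ✓

2588599 224460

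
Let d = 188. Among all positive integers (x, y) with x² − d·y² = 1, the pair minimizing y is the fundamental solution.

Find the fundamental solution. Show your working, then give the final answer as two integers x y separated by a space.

√188 = [13; 1,2,2,6,2,2,1,26, …], period ℓ=8 (even) → k=7
step 0: (13, 1)  from 13·(1,0) + (0,1)
step 1: (14, 1)  from 1·(13,1) + (1,0)
step 2: (41, 3)  from 2·(14,1) + (13,1)
…
step 4: (617, 45)  from 6·(96,7) + (41,3)
…
step 6: (3277, 239)  from 2·(1330,97) + (617,45)
step 7: (4607, 336)  from 1·(3277,239) + (1330,97)
(x₁, y₁) = (4607, 336);  4607² − 188·336² = 1 ✓

4607 336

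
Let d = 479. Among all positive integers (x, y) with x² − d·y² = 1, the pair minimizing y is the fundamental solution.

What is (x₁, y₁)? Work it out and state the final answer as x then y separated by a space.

[21; 1,7,1,3,2,21,2,3,1,7,1,42] for √479; ℓ=12 ⇒ convergent index 11
k=0  a_k=21  p_k/q_k = 21/1
k=1  a_k=1  p_k/q_k = 22/1
k=2  a_k=7  p_k/q_k = 175/8
k=3  a_k=1  p_k/q_k = 197/9
k=4  a_k=3  p_k/q_k = 766/35
k=5  a_k=2  p_k/q_k = 1729/79
k=6  a_k=21  p_k/q_k = 37075/1694
k=7  a_k=2  p_k/q_k = 75879/3467
k=8  a_k=3  p_k/q_k = 264712/12095
k=9  a_k=1  p_k/q_k = 340591/15562
k=10  a_k=7  p_k/q_k = 2648849/121029
k=11  a_k=1  p_k/q_k = 2989440/136591
fundamental: x₁=2989440, y₁=136591  (since 8936751513600 − 479·18657101281 = 1)

2989440 136591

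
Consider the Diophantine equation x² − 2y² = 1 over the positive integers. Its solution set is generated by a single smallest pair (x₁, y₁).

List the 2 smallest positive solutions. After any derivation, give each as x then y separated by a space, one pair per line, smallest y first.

√2 → a₀=1, period (2); ℓ=1 odd so k=1
step 0: (1, 1)  from 1·(1,0) + (0,1)
step 1: (3, 2)  from 2·(1,1) + (1,0)
(x₁, y₁) = (3, 2);  3² − 2·2² = 1 ✓
n=2: (3,2)∘(3,2) = (3·3+2·2·2, 3·2+2·3) = (17,12)

3 2
17 12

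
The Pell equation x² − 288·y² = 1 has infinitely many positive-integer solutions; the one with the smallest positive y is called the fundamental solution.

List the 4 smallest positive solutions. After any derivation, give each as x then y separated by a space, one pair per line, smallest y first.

√288 → a₀=16, period (1,32); ℓ=2 even so k=1
step 0: (16, 1)  from 16·(1,0) + (0,1)
step 1: (17, 1)  from 1·(16,1) + (1,0)
(x₁, y₁) = (17, 1);  17² − 288·1² = 1 ✓
k=2:  x_2 = 17·17+288·1·1 = 577,  y_2 = 17·1+1·17 = 34
k=3:  x_3 = 17·577+288·1·34 = 19601,  y_3 = 17·34+1·577 = 1155
k=4:  x_4 = 17·19601+288·1·1155 = 665857,  y_4 = 17·1155+1·19601 = 39236

17 1
577 34
19601 1155
665857 39236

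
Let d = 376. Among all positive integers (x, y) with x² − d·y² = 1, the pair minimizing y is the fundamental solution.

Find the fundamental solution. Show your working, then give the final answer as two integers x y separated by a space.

√376 = [19; 2,1,1,3,1,…,1,2,38, …], period ℓ=16 (even) → k=15
i=0: a=19 ⇒ p=19, q=1
i=1: a=2 ⇒ p=39, q=2
…
i=5: a=1 ⇒ p=446, q=23
…
i=7: a=2 ⇒ p=2928, q=151
…
i=11: a=1 ⇒ p=99455, q=5129
…
i=13: a=1 ⇒ p=468441, q=24158
i=14: a=1 ⇒ p=837427, q=43187
i=15: a=2 ⇒ p=2143295, q=110532
(x₁, y₁) = (2143295, 110532);  2143295² − 376·110532² = 1 ✓

2143295 110532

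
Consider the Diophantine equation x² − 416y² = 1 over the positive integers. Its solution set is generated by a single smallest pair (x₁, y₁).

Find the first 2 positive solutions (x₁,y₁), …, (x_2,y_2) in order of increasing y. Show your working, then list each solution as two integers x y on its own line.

√416 = [20; 2,1,1,9,1,1,2,40, …], period ℓ=8 (even) → k=7
k=0  a_k=20  p_k/q_k = 20/1
…
k=3  a_k=1  p_k/q_k = 102/5
…
k=6  a_k=1  p_k/q_k = 2060/101
k=7  a_k=2  p_k/q_k = 5201/255
→ (5201, 255).  Check: 5201²=27050401, 416·255²=27050400, difference 1.
(5201+255√416)^2 = 54100801 + 2652510√416

5201 255
54100801 2652510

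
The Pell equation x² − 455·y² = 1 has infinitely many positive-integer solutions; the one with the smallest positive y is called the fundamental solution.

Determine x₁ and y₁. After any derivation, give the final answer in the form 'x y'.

√455 → a₀=21, period (3,42); ℓ=2 even so k=1
step 0: (21, 1)  from 21·(1,0) + (0,1)
step 1: (64, 3)  from 3·(21,1) + (1,0)
→ (64, 3).  Check: 64²=4096, 455·3²=4095, difference 1.

64 3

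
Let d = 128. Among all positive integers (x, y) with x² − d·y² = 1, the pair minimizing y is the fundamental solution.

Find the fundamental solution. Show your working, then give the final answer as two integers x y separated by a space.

577 51

√128 = [11; 3,5,3,22, …], period ℓ=4 (even) → k=3
a_0=11:  p_0=11·1+0=11,  q_0=11·0+1=1
…
a_2=5:  p_2=5·34+11=181,  q_2=5·3+1=16
a_3=3:  p_3=3·181+34=577,  q_3=3·16+3=51
→ (577, 51).  Check: 577²=332929, 128·51²=332928, difference 1.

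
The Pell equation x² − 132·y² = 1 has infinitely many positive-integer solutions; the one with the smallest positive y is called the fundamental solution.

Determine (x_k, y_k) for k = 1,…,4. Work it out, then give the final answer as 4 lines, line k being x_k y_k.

[11; 2,22] for √132; ℓ=2 ⇒ convergent index 1
i=0: a=11 ⇒ p=11, q=1
i=1: a=2 ⇒ p=23, q=2
fundamental: x₁=23, y₁=2  (since 529 − 132·4 = 1)
(x_2, y_2) = (23·23 + 132·2·2, 23·2 + 2·23) = (1057, 92)
(x_3, y_3) = (23·1057 + 132·2·92, 23·92 + 2·1057) = (48599, 4230)
(x_4, y_4) = (23·48599 + 132·2·4230, 23·4230 + 2·48599) = (2234497, 194488)

23 2
1057 92
48599 4230
2234497 194488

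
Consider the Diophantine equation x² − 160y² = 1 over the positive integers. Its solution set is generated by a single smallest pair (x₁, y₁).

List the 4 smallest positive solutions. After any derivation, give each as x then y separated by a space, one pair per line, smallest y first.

721 57
1039681 82194
1499219281 118523691
2161873163521 170911080228

√160 = [12; 1,1,1,5,1,1,1,24, …], period ℓ=8 (even) → k=7
k=0  a_k=12  p_k/q_k = 12/1
…
k=4  a_k=5  p_k/q_k = 215/17
…
k=6  a_k=1  p_k/q_k = 468/37
k=7  a_k=1  p_k/q_k = 721/57
→ (721, 57).  Check: 721²=519841, 160·57²=519840, difference 1.
n=2: (721,57)∘(721,57) = (721·721+160·57·57, 721·57+57·721) = (1039681,82194)
n=3: (1039681,82194)∘(721,57) = (721·1039681+160·57·82194, 721·82194+57·1039681) = (1499219281,118523691)
n=4: (1499219281,118523691)∘(721,57) = (721·1499219281+160·57·118523691, 721·118523691+57·1499219281) = (2161873163521,170911080228)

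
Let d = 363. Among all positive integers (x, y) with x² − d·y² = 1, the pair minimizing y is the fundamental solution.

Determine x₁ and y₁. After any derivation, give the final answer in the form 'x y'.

362 19

√363 → a₀=19, period (19,38); ℓ=2 even so k=1
a_0=19:  p_0=19·1+0=19,  q_0=19·0+1=1
a_1=19:  p_1=19·19+1=362,  q_1=19·1+0=19
fundamental: x₁=362, y₁=19  (since 131044 − 363·361 = 1)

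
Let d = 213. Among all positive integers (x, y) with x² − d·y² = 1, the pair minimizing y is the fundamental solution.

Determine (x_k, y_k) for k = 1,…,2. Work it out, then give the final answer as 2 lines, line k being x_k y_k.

194399 13320
75581942401 5178789360

[14; 1,1,2,6,1,8,1,6,2,1,1,28] for √213; ℓ=12 ⇒ convergent index 11
step 0: (14, 1)  from 14·(1,0) + (0,1)
…
step 2: (29, 2)  from 1·(15,1) + (14,1)
step 3: (73, 5)  from 2·(29,2) + (15,1)
…
step 7: (5327, 365)  from 1·(4787,328) + (540,37)
…
step 10: (115574, 7919)  from 1·(78825,5401) + (36749,2518)
step 11: (194399, 13320)  from 1·(115574,7919) + (78825,5401)
→ (194399, 13320).  Check: 194399²=37790971201, 213·13320²=37790971200, difference 1.
k=2:  x_2 = 194399·194399+213·13320·13320 = 75581942401,  y_2 = 194399·13320+13320·194399 = 5178789360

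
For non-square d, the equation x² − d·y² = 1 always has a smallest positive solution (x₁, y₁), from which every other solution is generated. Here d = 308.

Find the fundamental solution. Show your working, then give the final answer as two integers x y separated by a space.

351 20

[17; 1,1,4,1,1,34] for √308; ℓ=6 ⇒ convergent index 5
a_0=17:  p_0=17·1+0=17,  q_0=17·0+1=1
…
a_2=1:  p_2=1·18+17=35,  q_2=1·1+1=2
a_3=4:  p_3=4·35+18=158,  q_3=4·2+1=9
a_4=1:  p_4=1·158+35=193,  q_4=1·9+2=11
a_5=1:  p_5=1·193+158=351,  q_5=1·11+9=20
(x₁, y₁) = (351, 20);  351² − 308·20² = 1 ✓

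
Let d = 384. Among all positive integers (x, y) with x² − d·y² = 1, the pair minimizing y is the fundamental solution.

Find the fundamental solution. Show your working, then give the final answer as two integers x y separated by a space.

4801 245

[19; 1,1,2,9,2,1,1,38] for √384; ℓ=8 ⇒ convergent index 7
step 0: (19, 1)  from 19·(1,0) + (0,1)
…
step 5: (1940, 99)  from 2·(921,47) + (98,5)
step 6: (2861, 146)  from 1·(1940,99) + (921,47)
step 7: (4801, 245)  from 1·(2861,146) + (1940,99)
(x₁, y₁) = (4801, 245);  4801² − 384·245² = 1 ✓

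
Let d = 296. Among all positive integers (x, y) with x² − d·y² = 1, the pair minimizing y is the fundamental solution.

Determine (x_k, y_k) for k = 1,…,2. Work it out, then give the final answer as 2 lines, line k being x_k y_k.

3699 215
27365201 1590570

√296 = [17; 4,1,7,1,4,34, …], period ℓ=6 (even) → k=5
step 0: (17, 1)  from 17·(1,0) + (0,1)
step 1: (69, 4)  from 4·(17,1) + (1,0)
step 2: (86, 5)  from 1·(69,4) + (17,1)
step 3: (671, 39)  from 7·(86,5) + (69,4)
step 4: (757, 44)  from 1·(671,39) + (86,5)
step 5: (3699, 215)  from 4·(757,44) + (671,39)
(x₁, y₁) = (3699, 215);  3699² − 296·215² = 1 ✓
(3699+215√296)^2 = 27365201 + 1590570√296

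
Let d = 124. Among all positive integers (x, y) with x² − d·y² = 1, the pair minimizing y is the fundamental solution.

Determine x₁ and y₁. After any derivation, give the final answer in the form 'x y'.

4620799 414960

√124 = [11; 7,2,1,1,1,…,2,7,22, …], period ℓ=16 (even) → k=15
k=0  a_k=11  p_k/q_k = 11/1
…
k=7  a_k=1  p_k/q_k = 3040/273
k=8  a_k=4  p_k/q_k = 14543/1306
k=9  a_k=1  p_k/q_k = 17583/1579
…
k=11  a_k=1  p_k/q_k = 84875/7622
…
k=14  a_k=2  p_k/q_k = 626251/56239
k=15  a_k=7  p_k/q_k = 4620799/414960
fundamental: x₁=4620799, y₁=414960  (since 21351783398401 − 124·172191801600 = 1)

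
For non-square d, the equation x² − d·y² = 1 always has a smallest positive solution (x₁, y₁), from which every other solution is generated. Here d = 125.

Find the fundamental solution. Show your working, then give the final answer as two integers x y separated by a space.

d=125: √d = [11; 5,1,1,5,22] (ℓ=5, odd), read p_9/q_9
i=0: a=11 ⇒ p=11, q=1
…
i=4: a=5 ⇒ p=682, q=61
i=5: a=22 ⇒ p=15127, q=1353
i=6: a=5 ⇒ p=76317, q=6826
…
i=8: a=1 ⇒ p=167761, q=15005
i=9: a=5 ⇒ p=930249, q=83204
→ (930249, 83204).  Check: 930249²=865363202001, 125·83204²=865363202000, difference 1.

930249 83204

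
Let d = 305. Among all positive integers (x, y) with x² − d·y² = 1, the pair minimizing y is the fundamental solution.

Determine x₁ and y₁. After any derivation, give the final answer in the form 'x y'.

489 28

√305 → a₀=17, period (2,6,2,34); ℓ=4 even so k=3
k=0  a_k=17  p_k/q_k = 17/1
k=1  a_k=2  p_k/q_k = 35/2
k=2  a_k=6  p_k/q_k = 227/13
k=3  a_k=2  p_k/q_k = 489/28
fundamental: x₁=489, y₁=28  (since 239121 − 305·784 = 1)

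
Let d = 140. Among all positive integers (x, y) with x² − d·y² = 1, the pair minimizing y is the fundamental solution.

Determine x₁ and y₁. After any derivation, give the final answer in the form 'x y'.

71 6

√140 → a₀=11, period (1,4,1,22); ℓ=4 even so k=3
step 0: (11, 1)  from 11·(1,0) + (0,1)
step 1: (12, 1)  from 1·(11,1) + (1,0)
step 2: (59, 5)  from 4·(12,1) + (11,1)
step 3: (71, 6)  from 1·(59,5) + (12,1)
(x₁, y₁) = (71, 6);  71² − 140·6² = 1 ✓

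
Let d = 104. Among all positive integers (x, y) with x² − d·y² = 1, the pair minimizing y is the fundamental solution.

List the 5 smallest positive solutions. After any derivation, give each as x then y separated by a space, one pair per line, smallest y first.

51 5
5201 510
530451 52015
54100801 5305020
5517751251 541060025

[10; 5,20] for √104; ℓ=2 ⇒ convergent index 1
a_0=10:  p_0=10·1+0=10,  q_0=10·0+1=1
a_1=5:  p_1=5·10+1=51,  q_1=5·1+0=5
(x₁, y₁) = (51, 5);  51² − 104·5² = 1 ✓
n=2: (51,5)∘(51,5) = (51·51+104·5·5, 51·5+5·51) = (5201,510)
n=3: (5201,510)∘(51,5) = (51·5201+104·5·510, 51·510+5·5201) = (530451,52015)
n=4: (530451,52015)∘(51,5) = (51·530451+104·5·52015, 51·52015+5·530451) = (54100801,5305020)
n=5: (54100801,5305020)∘(51,5) = (51·54100801+104·5·5305020, 51·5305020+5·54100801) = (5517751251,541060025)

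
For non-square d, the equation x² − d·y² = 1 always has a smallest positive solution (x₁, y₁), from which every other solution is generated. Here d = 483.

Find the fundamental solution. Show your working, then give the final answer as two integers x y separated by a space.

22 1

d=483: √d = [21; 1,42] (ℓ=2, even), read p_1/q_1
a_0=21:  p_0=21·1+0=21,  q_0=21·0+1=1
a_1=1:  p_1=1·21+1=22,  q_1=1·1+0=1
→ (22, 1).  Check: 22²=484, 483·1²=483, difference 1.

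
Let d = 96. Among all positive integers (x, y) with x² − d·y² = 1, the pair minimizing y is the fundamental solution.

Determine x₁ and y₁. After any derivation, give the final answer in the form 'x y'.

d=96: √d = [9; 1,3,1,18] (ℓ=4, even), read p_3/q_3
step 0: (9, 1)  from 9·(1,0) + (0,1)
…
step 2: (39, 4)  from 3·(10,1) + (9,1)
step 3: (49, 5)  from 1·(39,4) + (10,1)
→ (49, 5).  Check: 49²=2401, 96·5²=2400, difference 1.

49 5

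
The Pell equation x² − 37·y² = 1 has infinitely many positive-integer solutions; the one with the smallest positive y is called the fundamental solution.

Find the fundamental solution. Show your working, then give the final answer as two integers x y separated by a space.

[6; 12] for √37; ℓ=1 ⇒ convergent index 1
step 0: (6, 1)  from 6·(1,0) + (0,1)
step 1: (73, 12)  from 12·(6,1) + (1,0)
(x₁, y₁) = (73, 12);  73² − 37·12² = 1 ✓

73 12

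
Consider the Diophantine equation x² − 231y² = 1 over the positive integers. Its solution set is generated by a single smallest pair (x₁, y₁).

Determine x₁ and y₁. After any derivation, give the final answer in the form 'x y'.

76 5

d=231: √d = [15; 5,30] (ℓ=2, even), read p_1/q_1
k=0  a_k=15  p_k/q_k = 15/1
k=1  a_k=5  p_k/q_k = 76/5
→ (76, 5).  Check: 76²=5776, 231·5²=5775, difference 1.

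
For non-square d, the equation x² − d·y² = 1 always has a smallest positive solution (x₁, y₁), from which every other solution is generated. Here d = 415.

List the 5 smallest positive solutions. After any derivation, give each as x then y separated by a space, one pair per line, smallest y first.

18412804 903849
678062702284831 33284788965192
24970071273761872339444 1225732590794885332887
919538056459614718055705397121 45138347901436822389057205104
33862548008263614468078655355989935124 1662247105585933832332453329850170345

√415 = [20; 2,1,2,4,6,…,1,2,40, …], period ℓ=16 (even) → k=15
a_0=20:  p_0=20·1+0=20,  q_0=20·0+1=1
…
a_2=1:  p_2=1·41+20=61,  q_2=1·2+1=3
…
a_9=1:  p_9=1·33939+9595=43534,  q_9=1·1666+471=2137
…
a_11=6:  p_11=6·77473+43534=508372,  q_11=6·3803+2137=24955
…
a_14=1:  p_14=1·4730294+2110961=6841255,  q_14=1·232201+103623=335824
a_15=2:  p_15=2·6841255+4730294=18412804,  q_15=2·335824+232201=903849
(x₁, y₁) = (18412804, 903849);  18412804² − 415·903849² = 1 ✓
(x_2, y_2) = (18412804·18412804 + 415·903849·903849, 18412804·903849 + 903849·18412804) = (678062702284831, 33284788965192)
(x_3, y_3) = (18412804·678062702284831 + 415·903849·33284788965192, 18412804·33284788965192 + 903849·678062702284831) = (24970071273761872339444, 1225732590794885332887)
(x_4, y_4) = (18412804·24970071273761872339444 + 415·903849·1225732590794885332887, 18412804·1225732590794885332887 + 903849·24970071273761872339444) = (919538056459614718055705397121, 45138347901436822389057205104)
(x_5, y_5) = (18412804·919538056459614718055705397121 + 415·903849·45138347901436822389057205104, 18412804·45138347901436822389057205104 + 903849·919538056459614718055705397121) = (33862548008263614468078655355989935124, 1662247105585933832332453329850170345)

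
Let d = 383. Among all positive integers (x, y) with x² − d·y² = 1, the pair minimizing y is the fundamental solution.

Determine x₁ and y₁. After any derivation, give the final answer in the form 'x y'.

18768 959

d=383: √d = [19; 1,1,3,19,3,1,1,38] (ℓ=8, even), read p_7/q_7
k=0  a_k=19  p_k/q_k = 19/1
k=1  a_k=1  p_k/q_k = 20/1
…
k=6  a_k=1  p_k/q_k = 10705/547
k=7  a_k=1  p_k/q_k = 18768/959
fundamental: x₁=18768, y₁=959  (since 352237824 − 383·919681 = 1)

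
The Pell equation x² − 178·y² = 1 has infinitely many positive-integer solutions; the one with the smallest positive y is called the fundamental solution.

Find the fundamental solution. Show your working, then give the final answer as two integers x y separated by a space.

√178 → a₀=13, period (2,1,12,1,2,26); ℓ=6 even so k=5
a_0=13:  p_0=13·1+0=13,  q_0=13·0+1=1
…
a_2=1:  p_2=1·27+13=40,  q_2=1·2+1=3
…
a_4=1:  p_4=1·507+40=547,  q_4=1·38+3=41
a_5=2:  p_5=2·547+507=1601,  q_5=2·41+38=120
(x₁, y₁) = (1601, 120);  1601² − 178·120² = 1 ✓

1601 120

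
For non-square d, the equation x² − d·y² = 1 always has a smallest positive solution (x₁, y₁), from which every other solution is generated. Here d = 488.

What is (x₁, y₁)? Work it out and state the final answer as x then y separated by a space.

243 11

[22; 11,44] for √488; ℓ=2 ⇒ convergent index 1
step 0: (22, 1)  from 22·(1,0) + (0,1)
step 1: (243, 11)  from 11·(22,1) + (1,0)
→ (243, 11).  Check: 243²=59049, 488·11²=59048, difference 1.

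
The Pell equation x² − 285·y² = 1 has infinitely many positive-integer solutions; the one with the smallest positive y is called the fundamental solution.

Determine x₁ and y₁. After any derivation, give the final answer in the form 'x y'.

2431 144

√285 → a₀=16, period (1,7,2,7,1,32); ℓ=6 even so k=5
k=0  a_k=16  p_k/q_k = 16/1
k=1  a_k=1  p_k/q_k = 17/1
…
k=3  a_k=2  p_k/q_k = 287/17
k=4  a_k=7  p_k/q_k = 2144/127
k=5  a_k=1  p_k/q_k = 2431/144
fundamental: x₁=2431, y₁=144  (since 5909761 − 285·20736 = 1)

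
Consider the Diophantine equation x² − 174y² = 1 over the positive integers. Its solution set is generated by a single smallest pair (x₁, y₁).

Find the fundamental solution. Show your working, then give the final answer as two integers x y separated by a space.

[13; 5,4,5,26] for √174; ℓ=4 ⇒ convergent index 3
k=0  a_k=13  p_k/q_k = 13/1
k=1  a_k=5  p_k/q_k = 66/5
k=2  a_k=4  p_k/q_k = 277/21
k=3  a_k=5  p_k/q_k = 1451/110
fundamental: x₁=1451, y₁=110  (since 2105401 − 174·12100 = 1)

1451 110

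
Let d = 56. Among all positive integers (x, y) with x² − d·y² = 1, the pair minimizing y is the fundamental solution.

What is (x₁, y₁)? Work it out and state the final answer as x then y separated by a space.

15 2

[7; 2,14] for √56; ℓ=2 ⇒ convergent index 1
k=0  a_k=7  p_k/q_k = 7/1
k=1  a_k=2  p_k/q_k = 15/2
→ (15, 2).  Check: 15²=225, 56·2²=224, difference 1.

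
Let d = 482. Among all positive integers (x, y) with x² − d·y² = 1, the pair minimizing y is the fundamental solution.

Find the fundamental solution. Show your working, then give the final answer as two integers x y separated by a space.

[21; 1,20,1,42] for √482; ℓ=4 ⇒ convergent index 3
a_0=21:  p_0=21·1+0=21,  q_0=21·0+1=1
a_1=1:  p_1=1·21+1=22,  q_1=1·1+0=1
a_2=20:  p_2=20·22+21=461,  q_2=20·1+1=21
a_3=1:  p_3=1·461+22=483,  q_3=1·21+1=22
fundamental: x₁=483, y₁=22  (since 233289 − 482·484 = 1)

483 22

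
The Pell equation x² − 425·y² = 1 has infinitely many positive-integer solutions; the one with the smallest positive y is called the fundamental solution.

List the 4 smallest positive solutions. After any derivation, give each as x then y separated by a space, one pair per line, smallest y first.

143649 6968
41270070401 2001892464
11856808685922849 575139701115304
3406437421806992601601 165236485849022716128

d=425: √d = [20; 1,1,1,1,1,1,40] (ℓ=7, odd), read p_13/q_13
k=0  a_k=20  p_k/q_k = 20/1
k=1  a_k=1  p_k/q_k = 21/1
…
k=6  a_k=1  p_k/q_k = 268/13
…
k=8  a_k=1  p_k/q_k = 11153/541
…
k=12  a_k=1  p_k/q_k = 88420/4289
k=13  a_k=1  p_k/q_k = 143649/6968
(x₁, y₁) = (143649, 6968);  143649² − 425·6968² = 1 ✓
k=2:  x_2 = 143649·143649+425·6968·6968 = 41270070401,  y_2 = 143649·6968+6968·143649 = 2001892464
k=3:  x_3 = 143649·41270070401+425·6968·2001892464 = 11856808685922849,  y_3 = 143649·2001892464+6968·41270070401 = 575139701115304
k=4:  x_4 = 143649·11856808685922849+425·6968·575139701115304 = 3406437421806992601601,  y_4 = 143649·575139701115304+6968·11856808685922849 = 165236485849022716128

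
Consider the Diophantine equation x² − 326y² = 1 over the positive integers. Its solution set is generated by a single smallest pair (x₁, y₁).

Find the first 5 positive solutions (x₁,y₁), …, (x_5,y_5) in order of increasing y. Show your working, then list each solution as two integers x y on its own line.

√326 = [18; 18,36, …], period ℓ=2 (even) → k=1
k=0  a_k=18  p_k/q_k = 18/1
k=1  a_k=18  p_k/q_k = 325/18
(x₁, y₁) = (325, 18);  325² − 326·18² = 1 ✓
(x_2, y_2) = (325·325 + 326·18·18, 325·18 + 18·325) = (211249, 11700)
(x_3, y_3) = (325·211249 + 326·18·11700, 325·11700 + 18·211249) = (137311525, 7604982)
(x_4, y_4) = (325·137311525 + 326·18·7604982, 325·7604982 + 18·137311525) = (89252280001, 4943226600)
(x_5, y_5) = (325·89252280001 + 326·18·4943226600, 325·4943226600 + 18·89252280001) = (58013844689125, 3213089685018)

325 18
211249 11700
137311525 7604982
89252280001 4943226600
58013844689125 3213089685018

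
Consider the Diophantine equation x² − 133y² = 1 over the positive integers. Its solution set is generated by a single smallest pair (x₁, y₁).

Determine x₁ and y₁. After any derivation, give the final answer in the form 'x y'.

2588599 224460

d=133: √d = [11; 1,1,7,5,1,…,1,1,22] (ℓ=16, even), read p_15/q_15
k=0  a_k=11  p_k/q_k = 11/1
…
k=6  a_k=1  p_k/q_k = 1949/169
…
k=9  a_k=1  p_k/q_k = 10979/952
…
k=11  a_k=1  p_k/q_k = 29927/2595
…
k=14  a_k=1  p_k/q_k = 1378591/119539
k=15  a_k=1  p_k/q_k = 2588599/224460
fundamental: x₁=2588599, y₁=224460  (since 6700844782801 − 133·50382291600 = 1)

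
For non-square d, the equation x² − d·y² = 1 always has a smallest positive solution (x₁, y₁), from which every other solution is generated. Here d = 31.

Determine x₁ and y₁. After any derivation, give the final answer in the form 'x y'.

√31 = [5; 1,1,3,5,3,1,1,10, …], period ℓ=8 (even) → k=7
a_0=5:  p_0=5·1+0=5,  q_0=5·0+1=1
…
a_2=1:  p_2=1·6+5=11,  q_2=1·1+1=2
a_3=3:  p_3=3·11+6=39,  q_3=3·2+1=7
a_4=5:  p_4=5·39+11=206,  q_4=5·7+2=37
a_5=3:  p_5=3·206+39=657,  q_5=3·37+7=118
a_6=1:  p_6=1·657+206=863,  q_6=1·118+37=155
a_7=1:  p_7=1·863+657=1520,  q_7=1·155+118=273
fundamental: x₁=1520, y₁=273  (since 2310400 − 31·74529 = 1)

1520 273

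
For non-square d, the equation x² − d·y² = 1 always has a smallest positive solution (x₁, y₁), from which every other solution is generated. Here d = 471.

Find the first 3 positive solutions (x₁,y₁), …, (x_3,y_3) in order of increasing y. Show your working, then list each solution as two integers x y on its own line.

7838695 361188
122890278606049 5662485139320
1926598824915678693415 88772987898323613612

[21; 1,2,2,1,3,…,2,1,42] for √471; ℓ=14 ⇒ convergent index 13
i=0: a=21 ⇒ p=21, q=1
i=1: a=1 ⇒ p=22, q=1
…
i=6: a=4 ⇒ p=3429, q=158
i=7: a=14 ⇒ p=48809, q=2249
…
i=10: a=1 ⇒ p=843469, q=38865
i=11: a=2 ⇒ p=2331742, q=107441
i=12: a=2 ⇒ p=5506953, q=253747
i=13: a=1 ⇒ p=7838695, q=361188
→ (7838695, 361188).  Check: 7838695²=61445139303025, 471·361188²=61445139303024, difference 1.
n=2: (7838695,361188)∘(7838695,361188) = (7838695·7838695+471·361188·361188, 7838695·361188+361188·7838695) = (122890278606049,5662485139320)
n=3: (122890278606049,5662485139320)∘(7838695,361188) = (7838695·122890278606049+471·361188·5662485139320, 7838695·5662485139320+361188·122890278606049) = (1926598824915678693415,88772987898323613612)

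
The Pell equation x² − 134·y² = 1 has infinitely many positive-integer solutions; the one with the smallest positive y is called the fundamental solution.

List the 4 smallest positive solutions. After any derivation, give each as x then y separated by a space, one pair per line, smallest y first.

√134 → a₀=11, period (1,1,2,1,3,…,1,1,22); ℓ=14 even so k=13
k=0  a_k=11  p_k/q_k = 11/1
k=1  a_k=1  p_k/q_k = 12/1
…
k=3  a_k=2  p_k/q_k = 58/5
k=4  a_k=1  p_k/q_k = 81/7
…
k=7  a_k=10  p_k/q_k = 4121/356
k=8  a_k=1  p_k/q_k = 4503/389
k=9  a_k=3  p_k/q_k = 17630/1523
k=10  a_k=1  p_k/q_k = 22133/1912
…
k=12  a_k=1  p_k/q_k = 84029/7259
k=13  a_k=1  p_k/q_k = 145925/12606
(x₁, y₁) = (145925, 12606);  145925² − 134·12606² = 1 ✓
(x_2, y_2) = (145925·145925 + 134·12606·12606, 145925·12606 + 12606·145925) = (42588211249, 3679061100)
(x_3, y_3) = (145925·42588211249 + 134·12606·3679061100, 145925·3679061100 + 12606·42588211249) = (12429369452874725, 1073733982022394)
(x_4, y_4) = (145925·12429369452874725 + 134·12606·1073733982022394, 145925·1073733982022394 + 12606·12429369452874725) = (3627511474778900280001, 313369262649556627800)

145925 12606
42588211249 3679061100
12429369452874725 1073733982022394
3627511474778900280001 313369262649556627800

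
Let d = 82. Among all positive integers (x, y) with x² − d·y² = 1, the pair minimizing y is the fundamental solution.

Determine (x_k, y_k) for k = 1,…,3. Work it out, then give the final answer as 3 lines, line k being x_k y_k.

163 18
53137 5868
17322499 1912950

√82 = [9; 18, …], period ℓ=1 (odd) → k=1
i=0: a=9 ⇒ p=9, q=1
i=1: a=18 ⇒ p=163, q=18
(x₁, y₁) = (163, 18);  163² − 82·18² = 1 ✓
k=2:  x_2 = 163·163+82·18·18 = 53137,  y_2 = 163·18+18·163 = 5868
k=3:  x_3 = 163·53137+82·18·5868 = 17322499,  y_3 = 163·5868+18·53137 = 1912950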